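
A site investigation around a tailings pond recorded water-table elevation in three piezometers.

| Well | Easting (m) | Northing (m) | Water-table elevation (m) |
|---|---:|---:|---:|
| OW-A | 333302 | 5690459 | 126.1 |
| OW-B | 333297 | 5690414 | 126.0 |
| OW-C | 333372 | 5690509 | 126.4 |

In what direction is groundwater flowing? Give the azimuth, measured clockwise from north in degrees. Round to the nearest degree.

Three-point gradient (reference OW-A): Δ to OW-B = (-5, -45, -0.1), Δ to OW-C = (70, 50, +0.3).
∂h/∂x = +0.002931, ∂h/∂y = +0.001897 (det = 2900).
Flow direction (−∇h) has components (-0.002931 E, -0.001897 N).
Azimuth = atan2(E, N) = atan2(-0.002931, -0.001897) = 237.1° ≈ 237°.

237°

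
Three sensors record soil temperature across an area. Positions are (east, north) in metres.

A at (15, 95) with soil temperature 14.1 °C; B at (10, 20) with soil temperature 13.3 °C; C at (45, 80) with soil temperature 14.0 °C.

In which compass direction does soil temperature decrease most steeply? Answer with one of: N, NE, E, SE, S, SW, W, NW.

S

Three-point gradient (reference A): Δ to B = (-5, -75, -0.8), Δ to C = (30, -15, -0.1).
∂T/∂x = +0.001935, ∂T/∂y = +0.01054 (det = 2325).
Steepest decrease is along −∇f = (-0.001935 E, -0.01054 N) → south.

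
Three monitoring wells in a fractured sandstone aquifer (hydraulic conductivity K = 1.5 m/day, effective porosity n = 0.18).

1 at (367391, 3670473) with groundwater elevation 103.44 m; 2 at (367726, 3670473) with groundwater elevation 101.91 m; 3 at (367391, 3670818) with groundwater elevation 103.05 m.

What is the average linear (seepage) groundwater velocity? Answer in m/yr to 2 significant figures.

∂h/∂x = (101.91 − 103.44) / (367726 − 367391) = -0.004567
∂h/∂y = (103.05 − 103.44) / (3670818 − 3670473) = -0.001130
|∇h| = √(-0.004567² + -0.001130²) = 0.004705
Seepage velocity v = K·i/n = 1.5 × 0.004705 / 0.18 = 0.03921 m/day = 14.32 m/yr.

14 m/yr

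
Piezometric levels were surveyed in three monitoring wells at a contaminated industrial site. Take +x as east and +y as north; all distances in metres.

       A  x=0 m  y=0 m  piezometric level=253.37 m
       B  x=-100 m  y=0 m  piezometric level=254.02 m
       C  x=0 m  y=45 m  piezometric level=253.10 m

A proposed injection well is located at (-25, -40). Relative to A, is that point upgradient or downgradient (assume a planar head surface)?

∂h/∂x = (254.02 − 253.37) / (-100 − 0) = -0.006500
∂h/∂y = (253.10 − 253.37) / (45 − 0) = -0.006000
Head at (-25, -40) = 253.37 + (-0.006500)·(-25) + (-0.006000)·(-40) = 253.77 m.
That is higher than the 253.37 m at A, so the point is upgradient.

upgradient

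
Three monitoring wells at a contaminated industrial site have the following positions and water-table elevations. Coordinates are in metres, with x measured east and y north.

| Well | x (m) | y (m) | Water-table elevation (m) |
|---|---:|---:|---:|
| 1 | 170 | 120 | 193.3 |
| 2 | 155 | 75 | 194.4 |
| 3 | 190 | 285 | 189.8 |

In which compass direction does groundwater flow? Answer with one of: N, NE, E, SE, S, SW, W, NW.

NE

With h = a·x + b·y + c and 1 as origin, the differences give:
  (-15)·a + (-45)·b = +1.1
  20·a + 165·b = -3.5
Eliminate b (×165 and ×(-45), subtract): -1575·a = 24.00 → a = ∂h/∂x = -0.01524
Back-substitute: b = ∂h/∂y = -0.01937.
Flow = −∇h = (+0.01524 east, +0.01937 north), which points northeast.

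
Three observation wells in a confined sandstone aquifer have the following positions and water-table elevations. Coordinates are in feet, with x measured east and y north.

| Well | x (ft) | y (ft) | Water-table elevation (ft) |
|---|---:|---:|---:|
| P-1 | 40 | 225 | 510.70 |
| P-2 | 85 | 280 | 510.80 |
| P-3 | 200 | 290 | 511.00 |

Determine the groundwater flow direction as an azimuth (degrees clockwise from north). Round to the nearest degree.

With h = a·x + b·y + c and P-1 as origin, the differences give:
  45·a + 55·b = +0.10
  160·a + 65·b = +0.30
Eliminate b (×65 and ×55, subtract): -5875·a = -10.000 → a = ∂h/∂x = +0.001702
Back-substitute: b = ∂h/∂y = +0.0004255.
Flow direction (−∇h) has components (-0.001702 E, -0.0004255 N).
Azimuth = atan2(E, N) = atan2(-0.001702, -0.0004255) = 256.0° ≈ 256°.

256°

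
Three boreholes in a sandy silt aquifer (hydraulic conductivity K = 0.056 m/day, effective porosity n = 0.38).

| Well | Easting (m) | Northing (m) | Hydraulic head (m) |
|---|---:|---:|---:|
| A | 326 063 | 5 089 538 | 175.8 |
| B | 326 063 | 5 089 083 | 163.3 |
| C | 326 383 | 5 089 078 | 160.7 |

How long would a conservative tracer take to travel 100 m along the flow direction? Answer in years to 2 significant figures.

Taking A as reference: B−A = (0, -455, -12.5); C−A = (320, -460, -15.1).
Determinant of the coordinate differences = 0·(-460) − 320·(-455) = 145600.
∂h/∂x = [(-12.5)·(-460) − (-15.1)·(-455)] / 145600 = -0.007696
∂h/∂y = [0·(-15.1) − 320·(-12.5)] / 145600 = +0.02747
|∇h| = √(-0.007696² + 0.02747²) = 0.02853
Seepage velocity v = K·i/n = 0.056 × 0.02853 / 0.38 = 0.004204 m/day.
t = 100 / 0.004204 = 2.379e+04 days = 65.1 years.

65 years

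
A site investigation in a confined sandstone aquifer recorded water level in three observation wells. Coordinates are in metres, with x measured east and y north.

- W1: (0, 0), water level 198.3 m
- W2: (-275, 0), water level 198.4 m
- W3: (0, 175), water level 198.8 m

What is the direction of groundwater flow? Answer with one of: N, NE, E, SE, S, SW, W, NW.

S

∂h/∂x = (198.4 − 198.3) / (-275 − 0) = -0.0003636
∂h/∂y = (198.8 − 198.3) / (175 − 0) = +0.002857
Flow = −∇h = (+0.0003636 east, -0.002857 north), which points south.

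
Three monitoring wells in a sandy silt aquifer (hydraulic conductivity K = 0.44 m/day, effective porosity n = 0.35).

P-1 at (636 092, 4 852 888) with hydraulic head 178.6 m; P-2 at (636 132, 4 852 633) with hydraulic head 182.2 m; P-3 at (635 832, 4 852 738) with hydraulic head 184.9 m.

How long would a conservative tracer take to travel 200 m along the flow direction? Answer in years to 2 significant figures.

20 years

Three-point gradient (reference P-1): Δ to P-2 = (40, -255, +3.6), Δ to P-3 = (-260, -150, +6.3).
∂h/∂x = -0.01475, ∂h/∂y = -0.01643 (det = -72300).
|∇h| = √(-0.01475² + -0.01643²) = 0.02208
Seepage velocity v = K·i/n = 0.44 × 0.02208 / 0.35 = 0.02776 m/day.
t = 200 / 0.02776 = 7205 days = 19.7 years.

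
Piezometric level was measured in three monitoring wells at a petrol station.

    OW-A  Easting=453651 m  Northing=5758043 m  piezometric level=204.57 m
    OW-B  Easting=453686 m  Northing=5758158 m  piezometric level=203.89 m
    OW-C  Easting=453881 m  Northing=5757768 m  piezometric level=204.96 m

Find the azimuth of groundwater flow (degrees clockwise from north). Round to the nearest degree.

040°

Three-point gradient (reference OW-A): Δ to OW-B = (35, 115, -0.68), Δ to OW-C = (230, -275, +0.39).
∂h/∂x = -0.003940, ∂h/∂y = -0.004714 (det = -36075).
Flow direction (−∇h) has components (+0.003940 E, +0.004714 N).
Azimuth = atan2(E, N) = atan2(+0.003940, +0.004714) = 39.9° ≈ 040°.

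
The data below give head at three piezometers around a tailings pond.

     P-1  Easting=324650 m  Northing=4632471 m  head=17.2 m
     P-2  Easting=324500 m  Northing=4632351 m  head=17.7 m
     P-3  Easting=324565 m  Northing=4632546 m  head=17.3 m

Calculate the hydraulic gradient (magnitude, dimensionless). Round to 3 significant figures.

0.00264

Differences from P-1: to P-2 (Δx, Δy, Δh) = (-150, -120, +0.5); to P-3 = (-85, 75, +0.1).
Solve a·Δx + b·Δy = Δh: det = (-150)·75 − (-85)·(-120) = -21450.
∂h/∂x = [(+0.5)·75 − (+0.1)·(-120)] / -21450 = -0.002308
∂h/∂y = [(-150)·(+0.1) − (-85)·(+0.5)] / -21450 = -0.001282
|∇h| = √(-0.002308² + -0.001282²) = 0.00264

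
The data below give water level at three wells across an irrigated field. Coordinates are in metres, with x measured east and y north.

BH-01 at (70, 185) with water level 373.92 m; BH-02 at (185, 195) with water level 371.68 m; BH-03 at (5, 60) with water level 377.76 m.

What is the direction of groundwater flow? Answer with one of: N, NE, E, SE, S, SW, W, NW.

Differences from BH-01: to BH-02 (Δx, Δy, Δh) = (115, 10, -2.24); to BH-03 = (-65, -125, +3.84).
Solve a·Δx + b·Δy = Δh: det = 115·(-125) − (-65)·10 = -13725.
∂h/∂x = [(-2.24)·(-125) − (+3.84)·10] / -13725 = -0.01760
∂h/∂y = [115·(+3.84) − (-65)·(-2.24)] / -13725 = -0.02157
Flow = −∇h = (+0.01760 east, +0.02157 north), which points northeast.

NE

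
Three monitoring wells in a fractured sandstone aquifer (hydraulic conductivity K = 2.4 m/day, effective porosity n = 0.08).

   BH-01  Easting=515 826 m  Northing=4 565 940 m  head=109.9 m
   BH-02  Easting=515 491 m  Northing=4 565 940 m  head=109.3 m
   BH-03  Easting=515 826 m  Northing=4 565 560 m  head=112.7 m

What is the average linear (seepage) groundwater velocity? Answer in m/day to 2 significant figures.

∂h/∂x = (109.3 − 109.9) / (515491 − 515826) = +0.001791
∂h/∂y = (112.7 − 109.9) / (4565560 − 4565940) = -0.007368
|∇h| = √(0.001791² + -0.007368²) = 0.007583
Seepage velocity v = K·i/n = 2.4 × 0.007583 / 0.08 = 0.2275 m/day.

0.23 m/day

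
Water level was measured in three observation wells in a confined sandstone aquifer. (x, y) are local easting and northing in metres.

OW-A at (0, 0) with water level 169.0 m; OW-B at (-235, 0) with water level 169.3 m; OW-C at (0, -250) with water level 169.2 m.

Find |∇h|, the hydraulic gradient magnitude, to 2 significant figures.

0.0015

∂h/∂x = (169.3 − 169.0) / (-235 − 0) = -0.001277
∂h/∂y = (169.2 − 169.0) / (-250 − 0) = -0.0008000
|∇h| = √(-0.001277² + -0.0008000²) = 0.001507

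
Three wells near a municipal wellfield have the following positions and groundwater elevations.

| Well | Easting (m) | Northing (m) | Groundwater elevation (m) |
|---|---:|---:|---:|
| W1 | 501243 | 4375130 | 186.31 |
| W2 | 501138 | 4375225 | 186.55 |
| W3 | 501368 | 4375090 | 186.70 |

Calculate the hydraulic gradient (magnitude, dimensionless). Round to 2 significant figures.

0.011

Differences from W1: to W2 (Δx, Δy, Δh) = (-105, 95, +0.24); to W3 = (125, -40, +0.39).
Solve a·Δx + b·Δy = Δh: det = (-105)·(-40) − 125·95 = -7675.
∂h/∂x = [(+0.24)·(-40) − (+0.39)·95] / -7675 = +0.006078
∂h/∂y = [(-105)·(+0.39) − 125·(+0.24)] / -7675 = +0.009244
|∇h| = √(0.006078² + 0.009244²) = 0.01106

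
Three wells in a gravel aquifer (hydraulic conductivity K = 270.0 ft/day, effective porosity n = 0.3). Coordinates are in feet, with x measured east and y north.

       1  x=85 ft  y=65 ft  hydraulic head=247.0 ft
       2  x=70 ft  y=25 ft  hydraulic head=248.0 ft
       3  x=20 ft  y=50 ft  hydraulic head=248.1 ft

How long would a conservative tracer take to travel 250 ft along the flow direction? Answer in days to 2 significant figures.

12 days

Taking 1 as reference: 2−1 = (-15, -40, +1.0); 3−1 = (-65, -15, +1.1).
Solve a·Δx + b·Δy = Δh: det = (-15)·(-15) − (-65)·(-40) = -2375.
∂h/∂x = [(+1.0)·(-15) − (+1.1)·(-40)] / -2375 = -0.01221
∂h/∂y = [(-15)·(+1.1) − (-65)·(+1.0)] / -2375 = -0.02042
|∇h| = √(-0.01221² + -0.02042²) = 0.02379
Seepage velocity v = K·i/n = 270.0 × 0.02379 / 0.3 = 21.41 ft/day.
t = 250 / 21.41 = 11.68 days.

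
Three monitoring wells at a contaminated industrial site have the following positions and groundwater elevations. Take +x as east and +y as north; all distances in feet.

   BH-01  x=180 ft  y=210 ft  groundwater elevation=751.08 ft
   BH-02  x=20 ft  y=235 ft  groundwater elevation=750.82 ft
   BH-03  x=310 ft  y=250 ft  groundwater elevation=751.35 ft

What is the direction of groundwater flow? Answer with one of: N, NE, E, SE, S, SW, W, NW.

With h = a·x + b·y + c and BH-01 as origin, the differences give:
  (-160)·a + 25·b = -0.26
  130·a + 40·b = +0.27
Eliminate b (×40 and ×25, subtract): -9650·a = -17.150 → a = ∂h/∂x = +0.001777
Back-substitute: b = ∂h/∂y = +0.0009741.
Flow = −∇h = (-0.001777 east, -0.0009741 north), which points southwest.

SW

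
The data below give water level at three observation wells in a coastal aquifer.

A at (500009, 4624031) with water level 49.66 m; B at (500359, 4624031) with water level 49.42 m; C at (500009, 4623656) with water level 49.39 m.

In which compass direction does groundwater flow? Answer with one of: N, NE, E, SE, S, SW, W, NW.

SE

∂h/∂x = (49.42 − 49.66) / (500359 − 500009) = -0.0006857
∂h/∂y = (49.39 − 49.66) / (4623656 − 4624031) = +0.0007200
Flow = −∇h = (+0.0006857 east, -0.0007200 north), which points southeast.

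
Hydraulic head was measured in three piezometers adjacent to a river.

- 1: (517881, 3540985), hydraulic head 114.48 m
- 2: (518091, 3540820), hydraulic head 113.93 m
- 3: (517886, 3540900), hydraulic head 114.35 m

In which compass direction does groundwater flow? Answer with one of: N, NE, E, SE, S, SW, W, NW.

SE

With h = a·x + b·y + c and 1 as origin, the differences give:
  210·a + (-165)·b = -0.55
  5·a + (-85)·b = -0.13
Eliminate b (×(-85) and ×(-165), subtract): -17025·a = 25.300 → a = ∂h/∂x = -0.001486
Back-substitute: b = ∂h/∂y = +0.001442.
Flow = −∇h = (+0.001486 east, -0.001442 north), which points southeast.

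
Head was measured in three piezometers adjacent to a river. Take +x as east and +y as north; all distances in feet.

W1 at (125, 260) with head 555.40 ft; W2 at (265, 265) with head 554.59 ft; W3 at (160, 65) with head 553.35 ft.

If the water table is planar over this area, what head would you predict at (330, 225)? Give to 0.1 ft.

With h = a·x + b·y + c and W1 as origin, the differences give:
  140·a + 5·b = -0.81
  35·a + (-195)·b = -2.05
Eliminate b (×(-195) and ×5, subtract): -27475·a = 168.200 → a = ∂h/∂x = -0.006122
Back-substitute: b = ∂h/∂y = +0.009414.
h(330, 225) = 555.40 + (-0.006122)·(205) + (+0.009414)·(-35) = 555.40 -1.255 -0.329 = 553.816 ft.

553.8 ft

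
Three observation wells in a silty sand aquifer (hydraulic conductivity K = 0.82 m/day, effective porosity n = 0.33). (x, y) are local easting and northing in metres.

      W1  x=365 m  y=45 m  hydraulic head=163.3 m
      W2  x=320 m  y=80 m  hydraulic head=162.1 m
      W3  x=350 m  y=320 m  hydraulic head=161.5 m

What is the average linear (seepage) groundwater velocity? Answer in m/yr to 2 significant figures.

21 m/yr

With h = a·x + b·y + c and W1 as origin, the differences give:
  (-45)·a + 35·b = -1.2
  (-15)·a + 275·b = -1.8
Eliminate b (×275 and ×35, subtract): -11850·a = -267.00 → a = ∂h/∂x = +0.02253
Back-substitute: b = ∂h/∂y = -0.005316.
|∇h| = √(0.02253² + -0.005316²) = 0.02315
Seepage velocity v = K·i/n = 0.82 × 0.02315 / 0.33 = 0.05752 m/day = 21.01 m/yr.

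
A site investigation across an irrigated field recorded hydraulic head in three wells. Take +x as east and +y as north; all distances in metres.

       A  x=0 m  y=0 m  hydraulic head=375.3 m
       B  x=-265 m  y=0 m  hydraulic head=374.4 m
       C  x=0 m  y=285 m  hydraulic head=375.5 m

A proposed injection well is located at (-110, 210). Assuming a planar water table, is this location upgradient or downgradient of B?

upgradient

∂h/∂x = (374.4 − 375.3) / (-265 − 0) = +0.003396
∂h/∂y = (375.5 − 375.3) / (285 − 0) = +0.0007018
Head at (-110, 210) = 375.3 + (+0.003396)·(-110) + (+0.0007018)·(210) = 375.07 m.
That is higher than the 374.4 m at B, so the point is upgradient.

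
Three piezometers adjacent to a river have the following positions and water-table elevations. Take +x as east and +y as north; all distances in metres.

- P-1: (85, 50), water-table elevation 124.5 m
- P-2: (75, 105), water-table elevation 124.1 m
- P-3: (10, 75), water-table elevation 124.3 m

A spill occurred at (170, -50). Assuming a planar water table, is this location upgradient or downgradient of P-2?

Taking P-1 as reference: P-2−P-1 = (-10, 55, -0.4); P-3−P-1 = (-75, 25, -0.2).
Solve a·Δx + b·Δy = Δh: det = (-10)·25 − (-75)·55 = 3875.
∂h/∂x = [(-0.4)·25 − (-0.2)·55] / 3875 = +0.0002581
∂h/∂y = [(-10)·(-0.2) − (-75)·(-0.4)] / 3875 = -0.007226
Head at (170, -50) = 124.5 + (+0.0002581)·(85) + (-0.007226)·(-100) = 125.24 m.
That is higher than the 124.1 m at P-2, so the point is upgradient.

upgradient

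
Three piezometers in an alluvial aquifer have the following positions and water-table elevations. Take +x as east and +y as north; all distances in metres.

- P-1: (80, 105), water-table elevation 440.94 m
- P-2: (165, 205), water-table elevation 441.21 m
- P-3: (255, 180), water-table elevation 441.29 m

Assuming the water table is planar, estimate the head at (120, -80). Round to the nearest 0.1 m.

Three-point gradient (reference P-1): Δ to P-2 = (85, 100, +0.27), Δ to P-3 = (175, 75, +0.35).
∂h/∂x = +0.001326, ∂h/∂y = +0.001573 (det = -11125).
h(120, -80) = 440.94 + (+0.001326)·(40) + (+0.001573)·(-185) = 440.94 +0.053 -0.291 = 440.702 m.

440.7 m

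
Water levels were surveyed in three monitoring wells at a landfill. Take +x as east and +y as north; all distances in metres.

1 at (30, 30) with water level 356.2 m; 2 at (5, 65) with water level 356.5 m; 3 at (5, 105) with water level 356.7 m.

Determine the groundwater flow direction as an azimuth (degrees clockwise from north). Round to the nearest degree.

With h = a·x + b·y + c and 1 as origin, the differences give:
  (-25)·a + 35·b = +0.3
  (-25)·a + 75·b = +0.5
Eliminate b (×75 and ×35, subtract): -1000·a = 5.00 → a = ∂h/∂x = -0.005000
Back-substitute: b = ∂h/∂y = +0.005000.
Flow direction (−∇h) has components (+0.005000 E, -0.005000 N).
Azimuth = atan2(E, N) = atan2(+0.005000, -0.005000) = 135.0° ≈ 135°.

135°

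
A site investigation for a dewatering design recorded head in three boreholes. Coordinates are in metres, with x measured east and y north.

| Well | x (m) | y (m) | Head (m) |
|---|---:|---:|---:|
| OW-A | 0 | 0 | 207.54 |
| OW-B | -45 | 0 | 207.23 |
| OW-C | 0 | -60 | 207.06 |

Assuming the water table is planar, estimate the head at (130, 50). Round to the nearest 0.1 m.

208.8 m

∂h/∂x = (207.23 − 207.54) / (-45 − 0) = +0.006889
∂h/∂y = (207.06 − 207.54) / (-60 − 0) = +0.008000
h(130, 50) = 207.54 + (+0.006889)·(130) + (+0.008000)·(50) = 207.54 +0.896 +0.400 = 208.836 m.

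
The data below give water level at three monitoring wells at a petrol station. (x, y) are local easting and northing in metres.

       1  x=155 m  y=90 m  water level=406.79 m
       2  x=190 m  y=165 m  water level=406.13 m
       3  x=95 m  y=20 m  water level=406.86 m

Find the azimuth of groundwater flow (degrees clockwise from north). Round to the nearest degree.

312°

With h = a·x + b·y + c and 1 as origin, the differences give:
  35·a + 75·b = -0.66
  (-60)·a + (-70)·b = +0.07
Eliminate b (×(-70) and ×75, subtract): 2050·a = 40.950 → a = ∂h/∂x = +0.01998
Back-substitute: b = ∂h/∂y = -0.01812.
Flow direction (−∇h) has components (-0.01998 E, +0.01812 N).
Azimuth = atan2(E, N) = atan2(-0.01998, +0.01812) = 312.2° ≈ 312°.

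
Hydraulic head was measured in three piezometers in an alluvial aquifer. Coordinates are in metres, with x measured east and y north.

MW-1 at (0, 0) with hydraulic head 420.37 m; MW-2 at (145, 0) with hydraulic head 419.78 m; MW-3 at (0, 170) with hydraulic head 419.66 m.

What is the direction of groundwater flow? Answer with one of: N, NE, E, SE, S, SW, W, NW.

∂h/∂x = (419.78 − 420.37) / (145 − 0) = -0.004069
∂h/∂y = (419.66 − 420.37) / (170 − 0) = -0.004176
Flow = −∇h = (+0.004069 east, +0.004176 north), which points northeast.

NE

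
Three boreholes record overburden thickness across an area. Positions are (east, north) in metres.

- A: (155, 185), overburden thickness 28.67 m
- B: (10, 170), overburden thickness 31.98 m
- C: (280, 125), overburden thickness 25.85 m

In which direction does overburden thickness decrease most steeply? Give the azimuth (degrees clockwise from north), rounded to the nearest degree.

With d = a·x + b·y + c and A as origin, the differences give:
  (-145)·a + (-15)·b = +3.31
  125·a + (-60)·b = -2.82
Eliminate b (×(-60) and ×(-15), subtract): 10575·a = -240.900 → a = ∂d/∂x = -0.02278
Back-substitute: b = ∂d/∂y = -0.0004586.
Steepest decrease is along −∇f: components (+0.02278 E, +0.0004586 N).
Azimuth = atan2(+0.02278, +0.0004586) = 88.8° ≈ 089°.

089°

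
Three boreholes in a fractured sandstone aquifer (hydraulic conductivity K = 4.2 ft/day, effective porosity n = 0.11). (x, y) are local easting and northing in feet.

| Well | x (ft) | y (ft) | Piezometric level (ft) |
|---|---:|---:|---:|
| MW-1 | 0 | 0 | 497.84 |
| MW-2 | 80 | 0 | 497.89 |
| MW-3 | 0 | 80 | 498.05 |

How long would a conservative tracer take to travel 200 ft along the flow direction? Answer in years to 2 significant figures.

5.3 years

∂h/∂x = (497.89 − 497.84) / (80 − 0) = +0.0006250
∂h/∂y = (498.05 − 497.84) / (80 − 0) = +0.002625
|∇h| = √(0.0006250² + 0.002625²) = 0.002698
Seepage velocity v = K·i/n = 4.2 × 0.002698 / 0.11 = 0.103 ft/day.
t = 200 / 0.103 = 1942 days = 5.32 years.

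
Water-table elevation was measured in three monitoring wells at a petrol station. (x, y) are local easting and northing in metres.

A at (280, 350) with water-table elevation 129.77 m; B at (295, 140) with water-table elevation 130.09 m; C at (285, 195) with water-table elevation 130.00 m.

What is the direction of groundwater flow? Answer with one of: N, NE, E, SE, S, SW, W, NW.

With h = a·x + b·y + c and A as origin, the differences give:
  15·a + (-210)·b = +0.32
  5·a + (-155)·b = +0.23
Eliminate b (×(-155) and ×(-210), subtract): -1275·a = -1.300 → a = ∂h/∂x = +0.001020
Back-substitute: b = ∂h/∂y = -0.001451.
Flow = −∇h = (-0.001020 east, +0.001451 north), which points northwest.

NW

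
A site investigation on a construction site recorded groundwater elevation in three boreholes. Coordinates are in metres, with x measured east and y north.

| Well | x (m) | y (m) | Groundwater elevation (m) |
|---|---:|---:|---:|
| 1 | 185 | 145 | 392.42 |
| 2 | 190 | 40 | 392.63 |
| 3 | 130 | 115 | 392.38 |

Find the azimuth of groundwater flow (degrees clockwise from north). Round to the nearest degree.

Differences from 1: to 2 (Δx, Δy, Δh) = (5, -105, +0.21); to 3 = (-55, -30, -0.04).
Solve a·Δx + b·Δy = Δh: det = 5·(-30) − (-55)·(-105) = -5925.
∂h/∂x = [(+0.21)·(-30) − (-0.04)·(-105)] / -5925 = +0.001772
∂h/∂y = [5·(-0.04) − (-55)·(+0.21)] / -5925 = -0.001916
Flow direction (−∇h) has components (-0.001772 E, +0.001916 N).
Azimuth = atan2(E, N) = atan2(-0.001772, +0.001916) = 317.2° ≈ 317°.

317°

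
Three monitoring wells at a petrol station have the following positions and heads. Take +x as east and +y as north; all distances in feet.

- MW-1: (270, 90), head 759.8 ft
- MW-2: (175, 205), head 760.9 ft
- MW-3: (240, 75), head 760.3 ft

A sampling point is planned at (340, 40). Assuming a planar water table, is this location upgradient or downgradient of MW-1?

downgradient

Taking MW-1 as reference: MW-2−MW-1 = (-95, 115, +1.1); MW-3−MW-1 = (-30, -15, +0.5).
Determinant of the coordinate differences = (-95)·(-15) − (-30)·115 = 4875.
∂h/∂x = [(+1.1)·(-15) − (+0.5)·115] / 4875 = -0.01518
∂h/∂y = [(-95)·(+0.5) − (-30)·(+1.1)] / 4875 = -0.002974
Head at (340, 40) = 759.8 + (-0.01518)·(70) + (-0.002974)·(-50) = 758.89 ft.
That is lower than the 759.8 ft at MW-1, so the point is downgradient.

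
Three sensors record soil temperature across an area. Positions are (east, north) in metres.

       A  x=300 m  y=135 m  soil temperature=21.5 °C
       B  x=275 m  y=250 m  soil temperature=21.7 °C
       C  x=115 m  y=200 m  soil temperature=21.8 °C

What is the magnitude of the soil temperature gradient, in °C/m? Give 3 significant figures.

With T = a·x + b·y + c and A as origin, the differences give:
  (-25)·a + 115·b = +0.2
  (-185)·a + 65·b = +0.3
Eliminate b (×65 and ×115, subtract): 19650·a = -21.50 → a = ∂T/∂x = -0.001094
Back-substitute: b = ∂T/∂y = +0.001501.
|∇f| = √(-0.001094² + 0.001501²) = 0.001857 °C/m

0.00186 °C/m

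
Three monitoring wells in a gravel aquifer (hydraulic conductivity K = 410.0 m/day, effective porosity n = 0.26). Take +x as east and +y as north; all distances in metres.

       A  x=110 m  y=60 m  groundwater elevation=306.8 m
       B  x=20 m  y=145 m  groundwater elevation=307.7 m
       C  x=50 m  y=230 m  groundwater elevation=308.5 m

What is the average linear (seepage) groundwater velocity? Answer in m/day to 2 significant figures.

Differences from A: to B (Δx, Δy, Δh) = (-90, 85, +0.9); to C = (-60, 170, +1.7).
Solve a·Δx + b·Δy = Δh: det = (-90)·170 − (-60)·85 = -10200.
∂h/∂x = [(+0.9)·170 − (+1.7)·85] / -10200 = -0.0008333
∂h/∂y = [(-90)·(+1.7) − (-60)·(+0.9)] / -10200 = +0.009706
|∇h| = √(-0.0008333² + 0.009706²) = 0.009742
Seepage velocity v = K·i/n = 410.0 × 0.009742 / 0.26 = 15.36 m/day.

15 m/day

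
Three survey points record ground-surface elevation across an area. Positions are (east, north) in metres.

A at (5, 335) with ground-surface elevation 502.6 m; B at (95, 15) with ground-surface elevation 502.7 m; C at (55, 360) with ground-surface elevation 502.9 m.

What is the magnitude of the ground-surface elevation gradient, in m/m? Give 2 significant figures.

0.0055 m/m

Taking A as reference: B−A = (90, -320, +0.1); C−A = (50, 25, +0.3).
Solve a·Δx + b·Δy = Δz: det = 90·25 − 50·(-320) = 18250.
∂z/∂x = [(+0.1)·25 − (+0.3)·(-320)] / 18250 = +0.005397
∂z/∂y = [90·(+0.3) − 50·(+0.1)] / 18250 = +0.001205
|∇f| = √(0.005397² + 0.001205²) = 0.00553 m/m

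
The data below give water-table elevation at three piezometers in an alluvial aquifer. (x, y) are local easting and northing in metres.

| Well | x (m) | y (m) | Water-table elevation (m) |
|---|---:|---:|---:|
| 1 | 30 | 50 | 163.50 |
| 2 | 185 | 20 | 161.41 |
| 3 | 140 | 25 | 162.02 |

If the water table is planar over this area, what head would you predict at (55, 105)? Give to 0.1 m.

163.1 m

Taking 1 as reference: 2−1 = (155, -30, -2.09); 3−1 = (110, -25, -1.48).
Solve a·Δx + b·Δy = Δh: det = 155·(-25) − 110·(-30) = -575.
∂h/∂x = [(-2.09)·(-25) − (-1.48)·(-30)] / -575 = -0.01365
∂h/∂y = [155·(-1.48) − 110·(-2.09)] / -575 = -0.0008696
h(55, 105) = 163.50 + (-0.01365)·(25) + (-0.0008696)·(55) = 163.50 -0.341 -0.048 = 163.111 m.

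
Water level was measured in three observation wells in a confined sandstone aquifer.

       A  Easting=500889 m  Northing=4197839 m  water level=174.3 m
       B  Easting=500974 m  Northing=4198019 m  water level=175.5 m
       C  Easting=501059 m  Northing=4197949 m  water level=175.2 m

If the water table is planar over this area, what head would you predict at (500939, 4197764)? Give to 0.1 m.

With h = a·x + b·y + c and A as origin, the differences give:
  85·a + 180·b = +1.2
  170·a + 110·b = +0.9
Eliminate b (×110 and ×180, subtract): -21250·a = -30.00 → a = ∂h/∂x = +0.001412
Back-substitute: b = ∂h/∂y = +0.006000.
h(500939, 4197764) = 174.3 + (+0.001412)·(50) + (+0.006000)·(-75) = 174.3 +0.071 -0.450 = 173.921 m.

173.9 m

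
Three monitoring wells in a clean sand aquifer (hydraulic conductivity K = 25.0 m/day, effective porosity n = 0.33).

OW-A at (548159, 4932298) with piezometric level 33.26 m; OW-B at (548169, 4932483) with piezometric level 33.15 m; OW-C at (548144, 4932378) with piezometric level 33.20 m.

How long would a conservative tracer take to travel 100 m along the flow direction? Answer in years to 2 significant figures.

With h = a·x + b·y + c and OW-A as origin, the differences give:
  10·a + 185·b = -0.11
  (-15)·a + 80·b = -0.06
Eliminate b (×80 and ×185, subtract): 3575·a = 2.300 → a = ∂h/∂x = +0.0006434
Back-substitute: b = ∂h/∂y = -0.0006294.
|∇h| = √(0.0006434² + -0.0006294²) = 0.0009001
Seepage velocity v = K·i/n = 25.0 × 0.0009001 / 0.33 = 0.06819 m/day.
t = 100 / 0.06819 = 1466 days = 4.01 years.

4.0 years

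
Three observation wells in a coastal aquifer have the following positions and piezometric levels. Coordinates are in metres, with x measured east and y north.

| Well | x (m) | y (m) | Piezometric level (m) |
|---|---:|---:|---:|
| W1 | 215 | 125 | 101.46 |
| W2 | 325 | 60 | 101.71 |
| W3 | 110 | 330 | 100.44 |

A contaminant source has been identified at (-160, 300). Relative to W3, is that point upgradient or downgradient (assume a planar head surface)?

Differences from W1: to W2 (Δx, Δy, Δh) = (110, -65, +0.25); to W3 = (-105, 205, -1.02).
Solve a·Δx + b·Δy = Δh: det = 110·205 − (-105)·(-65) = 15725.
∂h/∂x = [(+0.25)·205 − (-1.02)·(-65)] / 15725 = -0.0009571
∂h/∂y = [110·(-1.02) − (-105)·(+0.25)] / 15725 = -0.005466
Head at (-160, 300) = 101.46 + (-0.0009571)·(-375) + (-0.005466)·(175) = 100.86 m.
That is higher than the 100.44 m at W3, so the point is upgradient.

upgradient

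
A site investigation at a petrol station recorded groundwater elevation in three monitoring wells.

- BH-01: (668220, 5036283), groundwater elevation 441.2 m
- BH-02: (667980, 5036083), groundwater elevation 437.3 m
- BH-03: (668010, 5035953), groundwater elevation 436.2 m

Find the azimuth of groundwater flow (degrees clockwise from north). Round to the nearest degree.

Taking BH-01 as reference: BH-02−BH-01 = (-240, -200, -3.9); BH-03−BH-01 = (-210, -330, -5.0).
Determinant of the coordinate differences = (-240)·(-330) − (-210)·(-200) = 37200.
∂h/∂x = [(-3.9)·(-330) − (-5.0)·(-200)] / 37200 = +0.007715
∂h/∂y = [(-240)·(-5.0) − (-210)·(-3.9)] / 37200 = +0.01024
Flow direction (−∇h) has components (-0.007715 E, -0.01024 N).
Azimuth = atan2(E, N) = atan2(-0.007715, -0.01024) = 217.0° ≈ 217°.

217°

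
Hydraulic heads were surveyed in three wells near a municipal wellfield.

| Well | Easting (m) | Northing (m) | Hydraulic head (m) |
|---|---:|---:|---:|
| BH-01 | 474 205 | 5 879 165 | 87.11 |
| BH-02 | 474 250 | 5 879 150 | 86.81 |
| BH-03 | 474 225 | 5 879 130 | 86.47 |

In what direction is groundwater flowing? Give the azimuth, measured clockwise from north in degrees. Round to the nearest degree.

Three-point gradient (reference BH-01): Δ to BH-02 = (45, -15, -0.30), Δ to BH-03 = (20, -35, -0.64).
∂h/∂x = -0.0007059, ∂h/∂y = +0.01788 (det = -1275).
Flow direction (−∇h) has components (+0.0007059 E, -0.01788 N).
Azimuth = atan2(E, N) = atan2(+0.0007059, -0.01788) = 177.7° ≈ 178°.

178°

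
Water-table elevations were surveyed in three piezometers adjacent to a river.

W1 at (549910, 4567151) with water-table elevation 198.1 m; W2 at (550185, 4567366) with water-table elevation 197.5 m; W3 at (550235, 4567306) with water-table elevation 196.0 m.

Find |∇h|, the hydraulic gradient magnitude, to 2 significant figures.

0.019

Differences from W1: to W2 (Δx, Δy, Δh) = (275, 215, -0.6); to W3 = (325, 155, -2.1).
Solve a·Δx + b·Δy = Δh: det = 275·155 − 325·215 = -27250.
∂h/∂x = [(-0.6)·155 − (-2.1)·215] / -27250 = -0.01316
∂h/∂y = [275·(-2.1) − 325·(-0.6)] / -27250 = +0.01404
|∇h| = √(-0.01316² + 0.01404²) = 0.01924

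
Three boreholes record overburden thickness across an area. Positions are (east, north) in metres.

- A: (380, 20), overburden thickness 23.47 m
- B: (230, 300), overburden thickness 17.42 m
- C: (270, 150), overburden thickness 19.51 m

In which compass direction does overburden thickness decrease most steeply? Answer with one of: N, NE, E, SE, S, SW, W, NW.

Differences from A: to B (Δx, Δy, Δh) = (-150, 280, -6.05); to C = (-110, 130, -3.96).
Solve a·Δx + b·Δy = Δd: det = (-150)·130 − (-110)·280 = 11300.
∂d/∂x = [(-6.05)·130 − (-3.96)·280] / 11300 = +0.02852
∂d/∂y = [(-150)·(-3.96) − (-110)·(-6.05)] / 11300 = -0.006327
Steepest decrease is along −∇f = (-0.02852 E, +0.006327 N) → west.

W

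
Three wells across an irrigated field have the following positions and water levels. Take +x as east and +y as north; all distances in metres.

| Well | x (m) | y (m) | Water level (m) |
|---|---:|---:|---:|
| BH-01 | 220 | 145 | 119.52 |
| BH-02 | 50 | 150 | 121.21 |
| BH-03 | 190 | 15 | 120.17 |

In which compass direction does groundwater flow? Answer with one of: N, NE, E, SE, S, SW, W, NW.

E

Three-point gradient (reference BH-01): Δ to BH-02 = (-170, 5, +1.69), Δ to BH-03 = (-30, -130, +0.65).
∂h/∂x = -0.01002, ∂h/∂y = -0.002688 (det = 22250).
Flow = −∇h = (+0.01002 east, +0.002688 north), which points east.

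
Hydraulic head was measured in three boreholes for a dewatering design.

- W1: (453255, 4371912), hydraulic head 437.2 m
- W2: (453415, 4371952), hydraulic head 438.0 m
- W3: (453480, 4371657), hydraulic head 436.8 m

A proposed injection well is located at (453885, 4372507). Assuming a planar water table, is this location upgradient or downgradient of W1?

Differences from W1: to W2 (Δx, Δy, Δh) = (160, 40, +0.8); to W3 = (225, -255, -0.4).
Solve a·Δx + b·Δy = Δh: det = 160·(-255) − 225·40 = -49800.
∂h/∂x = [(+0.8)·(-255) − (-0.4)·40] / -49800 = +0.003775
∂h/∂y = [160·(-0.4) − 225·(+0.8)] / -49800 = +0.004900
Head at (453885, 4372507) = 437.2 + (+0.003775)·(630) + (+0.004900)·(595) = 442.49 m.
That is higher than the 437.2 m at W1, so the point is upgradient.

upgradient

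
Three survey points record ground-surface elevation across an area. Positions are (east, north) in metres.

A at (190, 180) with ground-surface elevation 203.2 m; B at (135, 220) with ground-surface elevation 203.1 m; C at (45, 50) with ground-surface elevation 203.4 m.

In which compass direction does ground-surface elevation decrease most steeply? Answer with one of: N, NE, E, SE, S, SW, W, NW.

N

With z = a·x + b·y + c and A as origin, the differences give:
  (-55)·a + 40·b = -0.1
  (-145)·a + (-130)·b = +0.2
Eliminate b (×(-130) and ×40, subtract): 12950·a = 5.00 → a = ∂z/∂x = +0.0003861
Back-substitute: b = ∂z/∂y = -0.001969.
Steepest decrease is along −∇f = (-0.0003861 E, +0.001969 N) → north.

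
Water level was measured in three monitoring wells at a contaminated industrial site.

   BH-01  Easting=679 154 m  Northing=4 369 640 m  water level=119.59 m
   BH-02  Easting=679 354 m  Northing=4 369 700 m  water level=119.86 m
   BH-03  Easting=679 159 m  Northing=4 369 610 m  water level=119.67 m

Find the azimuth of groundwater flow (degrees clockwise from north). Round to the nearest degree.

319°

Differences from BH-01: to BH-02 (Δx, Δy, Δh) = (200, 60, +0.27); to BH-03 = (5, -30, +0.08).
Determinant of the coordinate differences = 200·(-30) − 5·60 = -6300.
∂h/∂x = [(+0.27)·(-30) − (+0.08)·60] / -6300 = +0.002048
∂h/∂y = [200·(+0.08) − 5·(+0.27)] / -6300 = -0.002325
Flow direction (−∇h) has components (-0.002048 E, +0.002325 N).
Azimuth = atan2(E, N) = atan2(-0.002048, +0.002325) = 318.6° ≈ 319°.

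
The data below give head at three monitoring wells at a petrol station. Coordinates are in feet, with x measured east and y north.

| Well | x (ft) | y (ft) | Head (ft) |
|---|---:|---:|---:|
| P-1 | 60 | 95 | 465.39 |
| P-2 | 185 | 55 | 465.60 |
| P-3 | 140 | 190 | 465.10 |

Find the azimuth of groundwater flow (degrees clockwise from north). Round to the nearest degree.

351°

Differences from P-1: to P-2 (Δx, Δy, Δh) = (125, -40, +0.21); to P-3 = (80, 95, -0.29).
Solve a·Δx + b·Δy = Δh: det = 125·95 − 80·(-40) = 15075.
∂h/∂x = [(+0.21)·95 − (-0.29)·(-40)] / 15075 = +0.0005539
∂h/∂y = [125·(-0.29) − 80·(+0.21)] / 15075 = -0.003519
Flow direction (−∇h) has components (-0.0005539 E, +0.003519 N).
Azimuth = atan2(E, N) = atan2(-0.0005539, +0.003519) = 351.1° ≈ 351°.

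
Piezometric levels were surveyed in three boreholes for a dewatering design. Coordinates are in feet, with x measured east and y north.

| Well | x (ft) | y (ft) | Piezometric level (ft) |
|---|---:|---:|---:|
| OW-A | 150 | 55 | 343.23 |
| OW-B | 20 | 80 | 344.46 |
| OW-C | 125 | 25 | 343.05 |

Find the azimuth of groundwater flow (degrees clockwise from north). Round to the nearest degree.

149°

Taking OW-A as reference: OW-B−OW-A = (-130, 25, +1.23); OW-C−OW-A = (-25, -30, -0.18).
Solve a·Δx + b·Δy = Δh: det = (-130)·(-30) − (-25)·25 = 4525.
∂h/∂x = [(+1.23)·(-30) − (-0.18)·25] / 4525 = -0.007160
∂h/∂y = [(-130)·(-0.18) − (-25)·(+1.23)] / 4525 = +0.01197
Flow direction (−∇h) has components (+0.007160 E, -0.01197 N).
Azimuth = atan2(E, N) = atan2(+0.007160, -0.01197) = 149.1° ≈ 149°.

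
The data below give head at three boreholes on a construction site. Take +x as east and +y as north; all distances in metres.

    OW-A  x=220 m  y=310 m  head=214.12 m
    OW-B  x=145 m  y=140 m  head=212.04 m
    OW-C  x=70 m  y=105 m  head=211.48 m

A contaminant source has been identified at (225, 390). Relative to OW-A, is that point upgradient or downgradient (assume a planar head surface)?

Taking OW-A as reference: OW-B−OW-A = (-75, -170, -2.08); OW-C−OW-A = (-150, -205, -2.64).
Solve a·Δx + b·Δy = Δh: det = (-75)·(-205) − (-150)·(-170) = -10125.
∂h/∂x = [(-2.08)·(-205) − (-2.64)·(-170)] / -10125 = +0.002212
∂h/∂y = [(-75)·(-2.64) − (-150)·(-2.08)] / -10125 = +0.01126
Head at (225, 390) = 214.12 + (+0.002212)·(5) + (+0.01126)·(80) = 215.03 m.
That is higher than the 214.12 m at OW-A, so the point is upgradient.

upgradient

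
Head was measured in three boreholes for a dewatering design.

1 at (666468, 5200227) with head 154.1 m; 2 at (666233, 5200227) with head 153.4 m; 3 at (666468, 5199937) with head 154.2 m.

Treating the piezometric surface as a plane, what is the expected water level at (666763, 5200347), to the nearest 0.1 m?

∂h/∂x = (153.4 − 154.1) / (666233 − 666468) = +0.002979
∂h/∂y = (154.2 − 154.1) / (5199937 − 5200227) = -0.0003448
h(666763, 5200347) = 154.1 + (+0.002979)·(295) + (-0.0003448)·(120) = 154.1 +0.879 -0.041 = 154.937 m.

154.9 m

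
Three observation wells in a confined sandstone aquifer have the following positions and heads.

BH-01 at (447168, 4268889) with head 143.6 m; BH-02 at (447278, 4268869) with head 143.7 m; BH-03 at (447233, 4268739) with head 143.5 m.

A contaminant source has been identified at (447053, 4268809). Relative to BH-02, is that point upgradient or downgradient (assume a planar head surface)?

With h = a·x + b·y + c and BH-01 as origin, the differences give:
  110·a + (-20)·b = +0.1
  65·a + (-150)·b = -0.1
Eliminate b (×(-150) and ×(-20), subtract): -15200·a = -17.00 → a = ∂h/∂x = +0.001118
Back-substitute: b = ∂h/∂y = +0.001151.
Head at (447053, 4268809) = 143.6 + (+0.001118)·(-115) + (+0.001151)·(-80) = 143.38 m.
That is lower than the 143.7 m at BH-02, so the point is downgradient.

downgradient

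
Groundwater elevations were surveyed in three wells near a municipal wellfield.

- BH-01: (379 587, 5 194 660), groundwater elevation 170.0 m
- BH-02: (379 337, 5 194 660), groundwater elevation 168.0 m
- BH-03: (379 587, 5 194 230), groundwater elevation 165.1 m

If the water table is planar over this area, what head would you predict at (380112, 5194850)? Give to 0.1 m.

176.4 m

∂h/∂x = (168.0 − 170.0) / (379337 − 379587) = +0.008000
∂h/∂y = (165.1 − 170.0) / (5194230 − 5194660) = +0.01140
h(380112, 5194850) = 170.0 + (+0.008000)·(525) + (+0.01140)·(190) = 170.0 +4.200 +2.165 = 176.365 m.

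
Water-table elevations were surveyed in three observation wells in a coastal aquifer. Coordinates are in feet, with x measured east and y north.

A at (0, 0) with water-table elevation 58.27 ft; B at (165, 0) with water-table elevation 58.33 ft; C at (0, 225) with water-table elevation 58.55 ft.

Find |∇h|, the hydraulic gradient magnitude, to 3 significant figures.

0.00130

∂h/∂x = (58.33 − 58.27) / (165 − 0) = +0.0003636
∂h/∂y = (58.55 − 58.27) / (225 − 0) = +0.001244
|∇h| = √(0.0003636² + 0.001244²) = 0.001296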